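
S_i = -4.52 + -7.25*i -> [-4.52, -11.77, -19.02, -26.27, -33.52]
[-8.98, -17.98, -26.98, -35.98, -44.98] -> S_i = -8.98 + -9.00*i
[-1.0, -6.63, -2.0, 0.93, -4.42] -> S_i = Random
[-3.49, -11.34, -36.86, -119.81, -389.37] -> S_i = -3.49*3.25^i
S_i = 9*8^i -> [9, 72, 576, 4608, 36864]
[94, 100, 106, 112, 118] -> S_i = 94 + 6*i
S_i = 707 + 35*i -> [707, 742, 777, 812, 847]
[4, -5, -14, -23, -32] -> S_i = 4 + -9*i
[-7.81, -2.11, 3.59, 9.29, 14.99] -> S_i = -7.81 + 5.70*i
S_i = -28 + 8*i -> [-28, -20, -12, -4, 4]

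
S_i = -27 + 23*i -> [-27, -4, 19, 42, 65]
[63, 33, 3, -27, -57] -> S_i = 63 + -30*i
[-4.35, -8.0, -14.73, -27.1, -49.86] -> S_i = -4.35*1.84^i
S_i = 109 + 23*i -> [109, 132, 155, 178, 201]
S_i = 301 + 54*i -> [301, 355, 409, 463, 517]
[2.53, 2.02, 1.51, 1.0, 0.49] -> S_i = 2.53 + -0.51*i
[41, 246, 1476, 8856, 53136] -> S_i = 41*6^i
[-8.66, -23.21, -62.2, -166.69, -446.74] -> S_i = -8.66*2.68^i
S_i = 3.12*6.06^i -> [3.12, 18.91, 114.58, 694.34, 4207.7]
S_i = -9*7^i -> [-9, -63, -441, -3087, -21609]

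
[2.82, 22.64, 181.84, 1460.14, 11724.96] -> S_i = 2.82*8.03^i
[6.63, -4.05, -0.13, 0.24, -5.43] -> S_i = Random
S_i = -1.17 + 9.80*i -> [-1.17, 8.63, 18.43, 28.23, 38.03]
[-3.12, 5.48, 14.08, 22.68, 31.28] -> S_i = -3.12 + 8.60*i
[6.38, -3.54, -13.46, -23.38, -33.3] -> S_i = 6.38 + -9.92*i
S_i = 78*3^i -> [78, 234, 702, 2106, 6318]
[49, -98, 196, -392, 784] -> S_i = 49*-2^i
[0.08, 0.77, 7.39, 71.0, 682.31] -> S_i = 0.08*9.61^i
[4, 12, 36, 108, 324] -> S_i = 4*3^i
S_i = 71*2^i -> [71, 142, 284, 568, 1136]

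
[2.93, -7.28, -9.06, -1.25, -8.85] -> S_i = Random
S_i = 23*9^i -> [23, 207, 1863, 16767, 150903]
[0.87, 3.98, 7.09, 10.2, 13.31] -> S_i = 0.87 + 3.11*i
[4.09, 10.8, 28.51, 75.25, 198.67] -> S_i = 4.09*2.64^i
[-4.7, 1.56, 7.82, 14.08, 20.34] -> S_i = -4.70 + 6.26*i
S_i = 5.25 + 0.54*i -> [5.25, 5.79, 6.33, 6.87, 7.41]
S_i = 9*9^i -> [9, 81, 729, 6561, 59049]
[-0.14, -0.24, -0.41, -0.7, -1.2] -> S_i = -0.14*1.71^i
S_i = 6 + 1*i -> [6, 7, 8, 9, 10]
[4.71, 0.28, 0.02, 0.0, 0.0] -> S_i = 4.71*0.06^i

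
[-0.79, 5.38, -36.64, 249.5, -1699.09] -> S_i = -0.79*(-6.81)^i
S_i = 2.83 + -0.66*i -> [2.83, 2.17, 1.51, 0.85, 0.19]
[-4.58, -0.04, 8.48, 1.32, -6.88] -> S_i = Random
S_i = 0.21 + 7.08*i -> [0.21, 7.29, 14.37, 21.45, 28.53]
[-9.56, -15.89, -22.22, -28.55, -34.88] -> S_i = -9.56 + -6.33*i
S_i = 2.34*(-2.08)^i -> [2.34, -4.87, 10.12, -21.06, 43.8]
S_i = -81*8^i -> [-81, -648, -5184, -41472, -331776]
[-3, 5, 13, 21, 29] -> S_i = -3 + 8*i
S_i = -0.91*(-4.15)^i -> [-0.91, 3.78, -15.67, 65.04, -269.92]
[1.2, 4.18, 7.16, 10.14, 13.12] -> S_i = 1.20 + 2.98*i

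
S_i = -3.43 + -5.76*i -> [-3.43, -9.19, -14.95, -20.71, -26.47]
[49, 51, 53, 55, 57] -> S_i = 49 + 2*i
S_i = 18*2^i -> [18, 36, 72, 144, 288]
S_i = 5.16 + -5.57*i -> [5.16, -0.41, -5.98, -11.55, -17.12]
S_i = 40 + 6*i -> [40, 46, 52, 58, 64]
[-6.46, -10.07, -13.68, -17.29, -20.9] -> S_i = -6.46 + -3.61*i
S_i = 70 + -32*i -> [70, 38, 6, -26, -58]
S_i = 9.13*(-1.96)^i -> [9.13, -17.89, 35.07, -68.74, 134.74]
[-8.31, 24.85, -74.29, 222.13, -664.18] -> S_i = -8.31*(-2.99)^i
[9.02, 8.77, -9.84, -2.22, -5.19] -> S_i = Random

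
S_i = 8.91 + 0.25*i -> [8.91, 9.16, 9.41, 9.66, 9.91]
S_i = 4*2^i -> [4, 8, 16, 32, 64]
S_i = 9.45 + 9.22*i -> [9.45, 18.67, 27.89, 37.11, 46.33]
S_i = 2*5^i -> [2, 10, 50, 250, 1250]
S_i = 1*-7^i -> [1, -7, 49, -343, 2401]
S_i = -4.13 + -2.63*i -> [-4.13, -6.76, -9.39, -12.02, -14.65]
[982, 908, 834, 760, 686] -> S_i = 982 + -74*i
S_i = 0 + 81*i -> [0, 81, 162, 243, 324]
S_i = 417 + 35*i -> [417, 452, 487, 522, 557]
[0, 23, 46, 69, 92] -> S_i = 0 + 23*i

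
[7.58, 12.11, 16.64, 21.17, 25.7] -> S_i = 7.58 + 4.53*i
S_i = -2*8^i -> [-2, -16, -128, -1024, -8192]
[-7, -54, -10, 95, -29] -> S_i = Random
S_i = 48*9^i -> [48, 432, 3888, 34992, 314928]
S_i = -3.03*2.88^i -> [-3.03, -8.73, -25.13, -72.38, -208.46]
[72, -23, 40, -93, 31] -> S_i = Random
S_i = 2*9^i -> [2, 18, 162, 1458, 13122]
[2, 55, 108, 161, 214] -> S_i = 2 + 53*i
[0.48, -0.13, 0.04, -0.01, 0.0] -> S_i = 0.48*(-0.28)^i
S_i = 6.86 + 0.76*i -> [6.86, 7.62, 8.38, 9.14, 9.9]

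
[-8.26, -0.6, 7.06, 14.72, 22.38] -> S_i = -8.26 + 7.66*i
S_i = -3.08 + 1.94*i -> [-3.08, -1.14, 0.8, 2.74, 4.68]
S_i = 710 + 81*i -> [710, 791, 872, 953, 1034]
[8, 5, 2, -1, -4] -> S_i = 8 + -3*i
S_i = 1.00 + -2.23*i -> [1.0, -1.23, -3.46, -5.69, -7.92]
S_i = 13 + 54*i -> [13, 67, 121, 175, 229]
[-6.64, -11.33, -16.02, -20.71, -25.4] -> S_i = -6.64 + -4.69*i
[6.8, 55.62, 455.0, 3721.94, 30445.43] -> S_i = 6.80*8.18^i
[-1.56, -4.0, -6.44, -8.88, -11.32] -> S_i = -1.56 + -2.44*i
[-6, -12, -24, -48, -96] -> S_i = -6*2^i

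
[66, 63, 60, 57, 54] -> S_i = 66 + -3*i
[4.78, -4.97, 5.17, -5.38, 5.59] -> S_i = 4.78*(-1.04)^i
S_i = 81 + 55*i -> [81, 136, 191, 246, 301]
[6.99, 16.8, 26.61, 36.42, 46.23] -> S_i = 6.99 + 9.81*i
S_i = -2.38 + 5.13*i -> [-2.38, 2.75, 7.88, 13.01, 18.14]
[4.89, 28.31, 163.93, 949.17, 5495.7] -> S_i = 4.89*5.79^i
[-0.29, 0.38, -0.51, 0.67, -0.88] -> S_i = -0.29*(-1.32)^i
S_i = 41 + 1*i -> [41, 42, 43, 44, 45]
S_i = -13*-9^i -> [-13, 117, -1053, 9477, -85293]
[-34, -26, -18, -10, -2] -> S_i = -34 + 8*i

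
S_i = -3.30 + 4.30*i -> [-3.3, 1.0, 5.3, 9.6, 13.9]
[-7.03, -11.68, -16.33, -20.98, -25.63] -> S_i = -7.03 + -4.65*i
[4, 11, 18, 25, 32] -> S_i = 4 + 7*i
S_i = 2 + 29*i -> [2, 31, 60, 89, 118]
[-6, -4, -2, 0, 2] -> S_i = -6 + 2*i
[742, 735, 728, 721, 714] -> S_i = 742 + -7*i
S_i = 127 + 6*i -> [127, 133, 139, 145, 151]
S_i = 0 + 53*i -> [0, 53, 106, 159, 212]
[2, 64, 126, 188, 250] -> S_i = 2 + 62*i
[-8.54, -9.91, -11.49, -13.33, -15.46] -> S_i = -8.54*1.16^i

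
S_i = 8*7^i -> [8, 56, 392, 2744, 19208]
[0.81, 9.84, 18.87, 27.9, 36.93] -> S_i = 0.81 + 9.03*i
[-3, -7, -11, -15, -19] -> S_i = -3 + -4*i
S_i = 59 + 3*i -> [59, 62, 65, 68, 71]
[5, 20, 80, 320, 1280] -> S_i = 5*4^i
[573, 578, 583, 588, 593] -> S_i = 573 + 5*i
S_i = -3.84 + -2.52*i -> [-3.84, -6.36, -8.88, -11.4, -13.92]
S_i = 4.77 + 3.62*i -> [4.77, 8.39, 12.01, 15.63, 19.25]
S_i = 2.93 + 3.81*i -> [2.93, 6.74, 10.55, 14.36, 18.17]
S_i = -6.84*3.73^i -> [-6.84, -25.51, -95.16, -354.96, -1324.01]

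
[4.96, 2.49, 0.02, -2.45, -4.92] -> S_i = 4.96 + -2.47*i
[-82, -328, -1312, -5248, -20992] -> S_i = -82*4^i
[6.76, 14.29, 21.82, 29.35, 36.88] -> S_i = 6.76 + 7.53*i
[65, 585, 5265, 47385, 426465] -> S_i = 65*9^i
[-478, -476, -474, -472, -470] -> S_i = -478 + 2*i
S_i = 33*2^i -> [33, 66, 132, 264, 528]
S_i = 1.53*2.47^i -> [1.53, 3.78, 9.33, 23.06, 56.95]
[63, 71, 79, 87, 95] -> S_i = 63 + 8*i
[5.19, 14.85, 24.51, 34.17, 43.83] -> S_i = 5.19 + 9.66*i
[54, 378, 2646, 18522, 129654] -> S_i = 54*7^i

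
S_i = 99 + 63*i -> [99, 162, 225, 288, 351]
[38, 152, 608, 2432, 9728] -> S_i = 38*4^i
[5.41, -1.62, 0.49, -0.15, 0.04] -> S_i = 5.41*(-0.30)^i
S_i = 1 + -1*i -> [1, 0, -1, -2, -3]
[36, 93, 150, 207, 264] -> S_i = 36 + 57*i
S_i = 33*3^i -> [33, 99, 297, 891, 2673]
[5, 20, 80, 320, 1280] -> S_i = 5*4^i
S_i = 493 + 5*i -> [493, 498, 503, 508, 513]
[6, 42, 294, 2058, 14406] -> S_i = 6*7^i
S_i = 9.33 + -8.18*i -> [9.33, 1.15, -7.03, -15.21, -23.39]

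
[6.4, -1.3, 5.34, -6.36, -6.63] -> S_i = Random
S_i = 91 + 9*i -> [91, 100, 109, 118, 127]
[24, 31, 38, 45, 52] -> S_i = 24 + 7*i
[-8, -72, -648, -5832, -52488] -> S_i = -8*9^i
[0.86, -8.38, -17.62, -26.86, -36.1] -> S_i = 0.86 + -9.24*i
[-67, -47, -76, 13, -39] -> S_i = Random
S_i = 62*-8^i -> [62, -496, 3968, -31744, 253952]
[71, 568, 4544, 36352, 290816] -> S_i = 71*8^i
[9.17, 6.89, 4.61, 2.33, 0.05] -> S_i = 9.17 + -2.28*i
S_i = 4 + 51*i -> [4, 55, 106, 157, 208]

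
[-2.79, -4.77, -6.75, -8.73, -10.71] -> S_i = -2.79 + -1.98*i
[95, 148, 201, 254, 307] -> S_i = 95 + 53*i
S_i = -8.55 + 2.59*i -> [-8.55, -5.96, -3.37, -0.78, 1.81]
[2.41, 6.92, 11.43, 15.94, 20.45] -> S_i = 2.41 + 4.51*i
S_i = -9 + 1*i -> [-9, -8, -7, -6, -5]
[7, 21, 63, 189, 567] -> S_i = 7*3^i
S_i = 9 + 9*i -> [9, 18, 27, 36, 45]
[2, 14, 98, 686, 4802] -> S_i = 2*7^i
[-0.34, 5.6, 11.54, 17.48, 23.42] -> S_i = -0.34 + 5.94*i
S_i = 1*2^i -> [1, 2, 4, 8, 16]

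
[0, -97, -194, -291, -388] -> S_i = 0 + -97*i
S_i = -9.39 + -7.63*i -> [-9.39, -17.02, -24.65, -32.28, -39.91]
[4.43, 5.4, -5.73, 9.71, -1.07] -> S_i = Random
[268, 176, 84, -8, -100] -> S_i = 268 + -92*i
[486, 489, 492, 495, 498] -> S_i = 486 + 3*i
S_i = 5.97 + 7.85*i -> [5.97, 13.82, 21.67, 29.52, 37.37]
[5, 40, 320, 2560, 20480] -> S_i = 5*8^i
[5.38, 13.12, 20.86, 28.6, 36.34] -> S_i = 5.38 + 7.74*i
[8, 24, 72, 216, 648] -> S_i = 8*3^i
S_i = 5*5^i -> [5, 25, 125, 625, 3125]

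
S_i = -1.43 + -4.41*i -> [-1.43, -5.84, -10.25, -14.66, -19.07]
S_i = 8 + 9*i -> [8, 17, 26, 35, 44]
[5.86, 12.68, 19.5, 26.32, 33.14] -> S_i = 5.86 + 6.82*i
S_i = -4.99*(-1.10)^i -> [-4.99, 5.49, -6.04, 6.64, -7.31]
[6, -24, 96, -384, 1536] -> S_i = 6*-4^i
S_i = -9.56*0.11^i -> [-9.56, -1.05, -0.12, -0.01, -0.0]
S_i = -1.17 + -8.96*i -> [-1.17, -10.13, -19.09, -28.05, -37.01]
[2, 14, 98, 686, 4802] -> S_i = 2*7^i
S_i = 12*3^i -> [12, 36, 108, 324, 972]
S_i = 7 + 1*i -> [7, 8, 9, 10, 11]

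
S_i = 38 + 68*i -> [38, 106, 174, 242, 310]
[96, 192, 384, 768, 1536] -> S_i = 96*2^i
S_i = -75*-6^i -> [-75, 450, -2700, 16200, -97200]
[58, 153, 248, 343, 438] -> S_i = 58 + 95*i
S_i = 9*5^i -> [9, 45, 225, 1125, 5625]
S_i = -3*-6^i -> [-3, 18, -108, 648, -3888]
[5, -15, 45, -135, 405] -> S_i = 5*-3^i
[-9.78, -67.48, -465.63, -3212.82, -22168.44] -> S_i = -9.78*6.90^i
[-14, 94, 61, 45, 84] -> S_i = Random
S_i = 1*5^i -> [1, 5, 25, 125, 625]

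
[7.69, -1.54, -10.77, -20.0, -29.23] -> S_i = 7.69 + -9.23*i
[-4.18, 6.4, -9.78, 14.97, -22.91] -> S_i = -4.18*(-1.53)^i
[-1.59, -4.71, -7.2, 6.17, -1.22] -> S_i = Random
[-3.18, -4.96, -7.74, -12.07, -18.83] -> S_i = -3.18*1.56^i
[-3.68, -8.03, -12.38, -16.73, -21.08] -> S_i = -3.68 + -4.35*i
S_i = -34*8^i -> [-34, -272, -2176, -17408, -139264]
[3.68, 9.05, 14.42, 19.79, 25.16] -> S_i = 3.68 + 5.37*i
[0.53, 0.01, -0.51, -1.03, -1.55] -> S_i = 0.53 + -0.52*i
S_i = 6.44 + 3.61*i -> [6.44, 10.05, 13.66, 17.27, 20.88]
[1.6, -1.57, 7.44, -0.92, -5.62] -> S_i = Random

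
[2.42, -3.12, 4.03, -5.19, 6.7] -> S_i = 2.42*(-1.29)^i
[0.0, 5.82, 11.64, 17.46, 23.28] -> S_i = 0.00 + 5.82*i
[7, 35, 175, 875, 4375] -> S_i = 7*5^i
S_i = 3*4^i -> [3, 12, 48, 192, 768]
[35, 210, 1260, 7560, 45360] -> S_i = 35*6^i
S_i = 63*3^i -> [63, 189, 567, 1701, 5103]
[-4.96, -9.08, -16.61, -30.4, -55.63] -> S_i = -4.96*1.83^i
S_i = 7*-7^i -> [7, -49, 343, -2401, 16807]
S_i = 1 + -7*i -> [1, -6, -13, -20, -27]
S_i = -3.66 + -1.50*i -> [-3.66, -5.16, -6.66, -8.16, -9.66]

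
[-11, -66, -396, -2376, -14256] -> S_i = -11*6^i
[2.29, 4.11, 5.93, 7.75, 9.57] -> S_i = 2.29 + 1.82*i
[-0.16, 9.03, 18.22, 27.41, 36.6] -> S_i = -0.16 + 9.19*i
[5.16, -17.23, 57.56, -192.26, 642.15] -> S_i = 5.16*(-3.34)^i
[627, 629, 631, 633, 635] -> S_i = 627 + 2*i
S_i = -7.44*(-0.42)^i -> [-7.44, 3.12, -1.31, 0.55, -0.23]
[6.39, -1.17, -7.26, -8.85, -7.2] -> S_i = Random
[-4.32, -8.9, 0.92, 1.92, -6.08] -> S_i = Random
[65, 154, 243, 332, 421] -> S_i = 65 + 89*i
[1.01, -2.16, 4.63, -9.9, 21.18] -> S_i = 1.01*(-2.14)^i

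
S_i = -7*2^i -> [-7, -14, -28, -56, -112]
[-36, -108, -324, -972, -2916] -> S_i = -36*3^i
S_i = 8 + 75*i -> [8, 83, 158, 233, 308]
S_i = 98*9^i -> [98, 882, 7938, 71442, 642978]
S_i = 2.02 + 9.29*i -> [2.02, 11.31, 20.6, 29.89, 39.18]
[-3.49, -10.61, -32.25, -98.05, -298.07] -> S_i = -3.49*3.04^i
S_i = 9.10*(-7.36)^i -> [9.1, -66.98, 492.94, -3628.06, 26702.54]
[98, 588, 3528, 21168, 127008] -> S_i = 98*6^i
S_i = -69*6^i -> [-69, -414, -2484, -14904, -89424]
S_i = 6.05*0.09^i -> [6.05, 0.54, 0.05, 0.0, 0.0]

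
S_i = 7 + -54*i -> [7, -47, -101, -155, -209]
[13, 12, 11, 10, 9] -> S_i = 13 + -1*i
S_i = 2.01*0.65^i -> [2.01, 1.31, 0.85, 0.55, 0.36]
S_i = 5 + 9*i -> [5, 14, 23, 32, 41]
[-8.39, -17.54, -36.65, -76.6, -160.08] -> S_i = -8.39*2.09^i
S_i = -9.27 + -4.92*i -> [-9.27, -14.19, -19.11, -24.03, -28.95]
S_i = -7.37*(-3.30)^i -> [-7.37, 24.32, -80.26, 264.86, -874.02]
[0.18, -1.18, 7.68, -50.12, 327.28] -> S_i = 0.18*(-6.53)^i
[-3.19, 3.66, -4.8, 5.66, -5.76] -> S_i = Random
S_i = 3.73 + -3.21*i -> [3.73, 0.52, -2.69, -5.9, -9.11]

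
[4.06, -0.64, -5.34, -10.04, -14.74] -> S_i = 4.06 + -4.70*i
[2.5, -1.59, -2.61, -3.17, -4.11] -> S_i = Random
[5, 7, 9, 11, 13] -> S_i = 5 + 2*i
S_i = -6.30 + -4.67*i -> [-6.3, -10.97, -15.64, -20.31, -24.98]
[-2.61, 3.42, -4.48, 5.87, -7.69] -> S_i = -2.61*(-1.31)^i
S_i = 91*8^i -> [91, 728, 5824, 46592, 372736]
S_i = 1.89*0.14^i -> [1.89, 0.26, 0.04, 0.01, 0.0]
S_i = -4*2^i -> [-4, -8, -16, -32, -64]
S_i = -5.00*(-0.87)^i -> [-5.0, 4.35, -3.78, 3.29, -2.86]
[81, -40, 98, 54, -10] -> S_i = Random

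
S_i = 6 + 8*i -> [6, 14, 22, 30, 38]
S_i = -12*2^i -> [-12, -24, -48, -96, -192]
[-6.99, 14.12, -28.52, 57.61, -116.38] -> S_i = -6.99*(-2.02)^i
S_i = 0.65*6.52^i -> [0.65, 4.24, 27.63, 180.16, 1174.64]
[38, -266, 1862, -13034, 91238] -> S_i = 38*-7^i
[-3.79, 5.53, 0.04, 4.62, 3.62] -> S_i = Random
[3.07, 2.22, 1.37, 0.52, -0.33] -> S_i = 3.07 + -0.85*i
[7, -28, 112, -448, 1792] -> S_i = 7*-4^i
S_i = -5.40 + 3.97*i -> [-5.4, -1.43, 2.54, 6.51, 10.48]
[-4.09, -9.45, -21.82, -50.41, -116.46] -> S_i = -4.09*2.31^i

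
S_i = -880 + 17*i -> [-880, -863, -846, -829, -812]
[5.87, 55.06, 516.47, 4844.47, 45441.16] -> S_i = 5.87*9.38^i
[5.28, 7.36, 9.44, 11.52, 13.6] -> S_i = 5.28 + 2.08*i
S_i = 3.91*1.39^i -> [3.91, 5.43, 7.55, 10.5, 14.6]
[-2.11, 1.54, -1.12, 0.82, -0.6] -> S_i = -2.11*(-0.73)^i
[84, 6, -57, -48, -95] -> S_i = Random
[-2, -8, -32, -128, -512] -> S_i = -2*4^i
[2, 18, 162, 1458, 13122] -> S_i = 2*9^i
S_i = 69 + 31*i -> [69, 100, 131, 162, 193]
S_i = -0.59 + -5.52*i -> [-0.59, -6.11, -11.63, -17.15, -22.67]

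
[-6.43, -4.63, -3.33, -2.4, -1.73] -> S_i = -6.43*0.72^i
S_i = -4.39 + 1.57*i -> [-4.39, -2.82, -1.25, 0.32, 1.89]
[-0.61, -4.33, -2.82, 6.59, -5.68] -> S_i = Random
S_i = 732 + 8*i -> [732, 740, 748, 756, 764]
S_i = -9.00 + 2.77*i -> [-9.0, -6.23, -3.46, -0.69, 2.08]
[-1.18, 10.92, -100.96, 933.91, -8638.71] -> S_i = -1.18*(-9.25)^i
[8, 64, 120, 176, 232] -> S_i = 8 + 56*i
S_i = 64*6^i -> [64, 384, 2304, 13824, 82944]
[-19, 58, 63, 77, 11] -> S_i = Random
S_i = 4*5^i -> [4, 20, 100, 500, 2500]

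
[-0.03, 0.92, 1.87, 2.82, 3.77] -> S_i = -0.03 + 0.95*i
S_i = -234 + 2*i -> [-234, -232, -230, -228, -226]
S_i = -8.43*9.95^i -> [-8.43, -83.88, -834.59, -8304.18, -82626.6]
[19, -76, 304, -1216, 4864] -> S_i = 19*-4^i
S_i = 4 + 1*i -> [4, 5, 6, 7, 8]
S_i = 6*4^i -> [6, 24, 96, 384, 1536]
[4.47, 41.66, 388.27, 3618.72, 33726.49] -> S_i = 4.47*9.32^i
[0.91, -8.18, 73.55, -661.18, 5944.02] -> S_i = 0.91*(-8.99)^i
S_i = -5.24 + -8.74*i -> [-5.24, -13.98, -22.72, -31.46, -40.2]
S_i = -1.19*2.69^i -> [-1.19, -3.2, -8.61, -23.16, -62.31]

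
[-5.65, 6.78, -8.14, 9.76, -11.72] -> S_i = -5.65*(-1.20)^i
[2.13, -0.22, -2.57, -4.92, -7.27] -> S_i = 2.13 + -2.35*i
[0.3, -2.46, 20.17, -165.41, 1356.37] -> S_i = 0.30*(-8.20)^i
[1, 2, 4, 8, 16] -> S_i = 1*2^i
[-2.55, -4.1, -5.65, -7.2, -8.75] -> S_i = -2.55 + -1.55*i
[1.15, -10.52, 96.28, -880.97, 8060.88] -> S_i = 1.15*(-9.15)^i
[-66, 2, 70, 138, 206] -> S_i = -66 + 68*i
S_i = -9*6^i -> [-9, -54, -324, -1944, -11664]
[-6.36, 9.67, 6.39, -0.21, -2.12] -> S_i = Random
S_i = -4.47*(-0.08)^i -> [-4.47, 0.36, -0.03, 0.0, -0.0]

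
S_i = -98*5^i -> [-98, -490, -2450, -12250, -61250]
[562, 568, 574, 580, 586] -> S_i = 562 + 6*i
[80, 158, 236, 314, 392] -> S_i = 80 + 78*i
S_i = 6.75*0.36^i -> [6.75, 2.43, 0.87, 0.31, 0.11]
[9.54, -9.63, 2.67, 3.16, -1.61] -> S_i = Random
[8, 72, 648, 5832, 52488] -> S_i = 8*9^i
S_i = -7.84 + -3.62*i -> [-7.84, -11.46, -15.08, -18.7, -22.32]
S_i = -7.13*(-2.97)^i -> [-7.13, 21.18, -62.89, 186.79, -554.77]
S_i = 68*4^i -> [68, 272, 1088, 4352, 17408]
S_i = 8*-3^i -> [8, -24, 72, -216, 648]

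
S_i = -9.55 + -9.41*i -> [-9.55, -18.96, -28.37, -37.78, -47.19]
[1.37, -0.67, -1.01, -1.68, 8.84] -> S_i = Random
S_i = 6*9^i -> [6, 54, 486, 4374, 39366]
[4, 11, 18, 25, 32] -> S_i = 4 + 7*i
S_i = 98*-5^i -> [98, -490, 2450, -12250, 61250]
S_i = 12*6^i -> [12, 72, 432, 2592, 15552]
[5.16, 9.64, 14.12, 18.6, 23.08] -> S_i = 5.16 + 4.48*i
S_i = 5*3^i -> [5, 15, 45, 135, 405]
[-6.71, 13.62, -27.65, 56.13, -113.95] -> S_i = -6.71*(-2.03)^i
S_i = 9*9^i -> [9, 81, 729, 6561, 59049]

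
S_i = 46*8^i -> [46, 368, 2944, 23552, 188416]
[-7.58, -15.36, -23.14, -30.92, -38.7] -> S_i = -7.58 + -7.78*i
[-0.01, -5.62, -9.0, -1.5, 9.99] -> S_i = Random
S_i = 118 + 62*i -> [118, 180, 242, 304, 366]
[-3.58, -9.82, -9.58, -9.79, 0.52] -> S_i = Random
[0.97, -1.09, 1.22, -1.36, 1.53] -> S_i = 0.97*(-1.12)^i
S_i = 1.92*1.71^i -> [1.92, 3.28, 5.61, 9.6, 16.42]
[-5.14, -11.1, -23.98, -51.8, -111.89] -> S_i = -5.14*2.16^i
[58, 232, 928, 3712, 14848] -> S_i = 58*4^i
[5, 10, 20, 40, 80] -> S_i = 5*2^i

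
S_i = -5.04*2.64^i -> [-5.04, -13.31, -35.13, -92.73, -244.82]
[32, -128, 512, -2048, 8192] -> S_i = 32*-4^i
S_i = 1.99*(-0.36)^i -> [1.99, -0.72, 0.26, -0.09, 0.03]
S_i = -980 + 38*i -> [-980, -942, -904, -866, -828]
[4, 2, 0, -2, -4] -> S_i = 4 + -2*i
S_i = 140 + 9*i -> [140, 149, 158, 167, 176]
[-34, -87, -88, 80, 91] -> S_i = Random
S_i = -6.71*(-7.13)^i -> [-6.71, 47.84, -341.12, 2432.15, -17341.26]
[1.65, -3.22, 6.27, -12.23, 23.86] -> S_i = 1.65*(-1.95)^i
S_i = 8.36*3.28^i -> [8.36, 27.42, 89.94, 295.0, 967.61]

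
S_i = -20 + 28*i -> [-20, 8, 36, 64, 92]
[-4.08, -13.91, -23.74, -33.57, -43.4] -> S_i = -4.08 + -9.83*i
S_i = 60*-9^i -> [60, -540, 4860, -43740, 393660]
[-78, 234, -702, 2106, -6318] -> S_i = -78*-3^i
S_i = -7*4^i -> [-7, -28, -112, -448, -1792]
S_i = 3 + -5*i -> [3, -2, -7, -12, -17]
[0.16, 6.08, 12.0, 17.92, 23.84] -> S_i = 0.16 + 5.92*i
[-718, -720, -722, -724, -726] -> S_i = -718 + -2*i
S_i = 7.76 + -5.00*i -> [7.76, 2.76, -2.24, -7.24, -12.24]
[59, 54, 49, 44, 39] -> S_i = 59 + -5*i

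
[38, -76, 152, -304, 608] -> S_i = 38*-2^i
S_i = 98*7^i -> [98, 686, 4802, 33614, 235298]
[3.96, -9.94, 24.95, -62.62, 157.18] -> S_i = 3.96*(-2.51)^i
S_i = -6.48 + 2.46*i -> [-6.48, -4.02, -1.56, 0.9, 3.36]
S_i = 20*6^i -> [20, 120, 720, 4320, 25920]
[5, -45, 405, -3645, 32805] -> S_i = 5*-9^i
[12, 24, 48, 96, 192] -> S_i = 12*2^i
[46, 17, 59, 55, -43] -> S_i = Random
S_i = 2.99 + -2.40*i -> [2.99, 0.59, -1.81, -4.21, -6.61]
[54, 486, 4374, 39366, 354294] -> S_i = 54*9^i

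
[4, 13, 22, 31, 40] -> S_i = 4 + 9*i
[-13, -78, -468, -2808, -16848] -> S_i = -13*6^i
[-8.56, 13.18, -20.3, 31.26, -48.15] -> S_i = -8.56*(-1.54)^i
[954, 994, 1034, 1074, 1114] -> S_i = 954 + 40*i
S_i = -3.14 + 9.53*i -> [-3.14, 6.39, 15.92, 25.45, 34.98]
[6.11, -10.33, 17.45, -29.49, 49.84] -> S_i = 6.11*(-1.69)^i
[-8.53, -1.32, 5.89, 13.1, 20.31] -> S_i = -8.53 + 7.21*i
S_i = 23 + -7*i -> [23, 16, 9, 2, -5]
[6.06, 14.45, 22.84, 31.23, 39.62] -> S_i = 6.06 + 8.39*i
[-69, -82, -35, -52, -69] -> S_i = Random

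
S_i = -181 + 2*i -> [-181, -179, -177, -175, -173]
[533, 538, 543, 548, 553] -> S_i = 533 + 5*i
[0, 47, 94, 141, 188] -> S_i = 0 + 47*i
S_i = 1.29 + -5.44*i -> [1.29, -4.15, -9.59, -15.03, -20.47]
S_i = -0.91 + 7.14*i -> [-0.91, 6.23, 13.37, 20.51, 27.65]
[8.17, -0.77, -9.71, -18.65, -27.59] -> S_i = 8.17 + -8.94*i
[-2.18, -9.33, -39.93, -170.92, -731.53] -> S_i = -2.18*4.28^i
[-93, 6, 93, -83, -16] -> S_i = Random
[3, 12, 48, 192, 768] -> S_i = 3*4^i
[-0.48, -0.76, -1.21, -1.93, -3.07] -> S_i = -0.48*1.59^i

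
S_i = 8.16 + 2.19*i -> [8.16, 10.35, 12.54, 14.73, 16.92]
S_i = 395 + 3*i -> [395, 398, 401, 404, 407]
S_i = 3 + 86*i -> [3, 89, 175, 261, 347]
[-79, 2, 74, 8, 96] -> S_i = Random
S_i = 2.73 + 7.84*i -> [2.73, 10.57, 18.41, 26.25, 34.09]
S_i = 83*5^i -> [83, 415, 2075, 10375, 51875]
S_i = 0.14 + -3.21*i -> [0.14, -3.07, -6.28, -9.49, -12.7]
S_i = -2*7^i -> [-2, -14, -98, -686, -4802]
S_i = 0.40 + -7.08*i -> [0.4, -6.68, -13.76, -20.84, -27.92]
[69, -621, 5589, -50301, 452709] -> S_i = 69*-9^i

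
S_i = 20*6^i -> [20, 120, 720, 4320, 25920]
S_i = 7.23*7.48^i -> [7.23, 54.08, 404.52, 3025.82, 22633.13]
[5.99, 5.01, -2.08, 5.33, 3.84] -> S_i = Random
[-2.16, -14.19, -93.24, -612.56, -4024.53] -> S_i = -2.16*6.57^i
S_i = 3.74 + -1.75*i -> [3.74, 1.99, 0.24, -1.51, -3.26]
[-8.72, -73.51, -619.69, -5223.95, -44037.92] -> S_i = -8.72*8.43^i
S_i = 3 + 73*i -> [3, 76, 149, 222, 295]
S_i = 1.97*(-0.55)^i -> [1.97, -1.08, 0.6, -0.33, 0.18]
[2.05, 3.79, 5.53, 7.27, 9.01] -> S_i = 2.05 + 1.74*i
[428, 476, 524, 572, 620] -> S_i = 428 + 48*i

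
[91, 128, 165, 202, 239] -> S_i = 91 + 37*i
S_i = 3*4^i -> [3, 12, 48, 192, 768]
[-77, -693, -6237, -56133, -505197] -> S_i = -77*9^i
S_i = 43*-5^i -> [43, -215, 1075, -5375, 26875]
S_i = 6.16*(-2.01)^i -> [6.16, -12.38, 24.89, -50.02, 100.55]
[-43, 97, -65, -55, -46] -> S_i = Random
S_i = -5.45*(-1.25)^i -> [-5.45, 6.81, -8.52, 10.64, -13.31]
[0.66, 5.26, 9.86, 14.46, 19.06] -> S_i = 0.66 + 4.60*i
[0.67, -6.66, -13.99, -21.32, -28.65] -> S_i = 0.67 + -7.33*i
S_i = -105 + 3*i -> [-105, -102, -99, -96, -93]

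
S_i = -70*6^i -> [-70, -420, -2520, -15120, -90720]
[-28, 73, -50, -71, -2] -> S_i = Random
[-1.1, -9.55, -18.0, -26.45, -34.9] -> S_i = -1.10 + -8.45*i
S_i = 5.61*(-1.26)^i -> [5.61, -7.07, 8.91, -11.22, 14.14]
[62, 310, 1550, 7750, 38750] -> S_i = 62*5^i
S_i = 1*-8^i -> [1, -8, 64, -512, 4096]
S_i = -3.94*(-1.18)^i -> [-3.94, 4.65, -5.49, 6.47, -7.64]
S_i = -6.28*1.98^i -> [-6.28, -12.43, -24.62, -48.75, -96.52]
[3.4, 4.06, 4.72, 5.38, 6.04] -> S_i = 3.40 + 0.66*i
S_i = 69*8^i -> [69, 552, 4416, 35328, 282624]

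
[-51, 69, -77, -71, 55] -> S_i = Random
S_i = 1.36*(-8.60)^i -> [1.36, -11.7, 100.59, -865.04, 7439.31]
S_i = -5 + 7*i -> [-5, 2, 9, 16, 23]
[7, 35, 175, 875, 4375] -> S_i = 7*5^i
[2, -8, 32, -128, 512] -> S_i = 2*-4^i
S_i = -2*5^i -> [-2, -10, -50, -250, -1250]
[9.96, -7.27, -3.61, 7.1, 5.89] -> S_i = Random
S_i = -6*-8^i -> [-6, 48, -384, 3072, -24576]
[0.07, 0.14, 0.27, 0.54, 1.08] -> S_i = 0.07*1.98^i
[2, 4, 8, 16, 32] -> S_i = 2*2^i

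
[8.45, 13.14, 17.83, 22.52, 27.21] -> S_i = 8.45 + 4.69*i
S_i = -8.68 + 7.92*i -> [-8.68, -0.76, 7.16, 15.08, 23.0]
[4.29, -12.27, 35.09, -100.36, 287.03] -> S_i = 4.29*(-2.86)^i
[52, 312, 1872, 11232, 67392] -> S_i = 52*6^i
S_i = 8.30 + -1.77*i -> [8.3, 6.53, 4.76, 2.99, 1.22]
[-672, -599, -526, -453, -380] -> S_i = -672 + 73*i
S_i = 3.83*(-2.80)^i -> [3.83, -10.72, 30.03, -84.08, 235.41]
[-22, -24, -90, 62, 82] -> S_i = Random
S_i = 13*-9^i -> [13, -117, 1053, -9477, 85293]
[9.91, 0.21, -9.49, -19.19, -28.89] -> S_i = 9.91 + -9.70*i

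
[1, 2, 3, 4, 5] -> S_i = 1 + 1*i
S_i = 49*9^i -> [49, 441, 3969, 35721, 321489]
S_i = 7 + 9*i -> [7, 16, 25, 34, 43]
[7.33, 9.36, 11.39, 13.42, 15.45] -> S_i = 7.33 + 2.03*i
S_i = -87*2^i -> [-87, -174, -348, -696, -1392]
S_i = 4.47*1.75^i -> [4.47, 7.82, 13.69, 23.96, 41.92]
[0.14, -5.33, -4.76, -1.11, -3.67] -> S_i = Random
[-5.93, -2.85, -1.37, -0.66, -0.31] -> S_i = -5.93*0.48^i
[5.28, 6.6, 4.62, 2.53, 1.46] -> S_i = Random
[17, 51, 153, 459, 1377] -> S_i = 17*3^i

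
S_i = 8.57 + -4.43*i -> [8.57, 4.14, -0.29, -4.72, -9.15]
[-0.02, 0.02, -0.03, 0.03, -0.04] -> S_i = -0.02*(-1.17)^i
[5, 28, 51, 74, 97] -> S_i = 5 + 23*i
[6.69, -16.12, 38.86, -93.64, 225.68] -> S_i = 6.69*(-2.41)^i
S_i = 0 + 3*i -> [0, 3, 6, 9, 12]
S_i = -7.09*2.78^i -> [-7.09, -19.71, -54.79, -152.33, -423.47]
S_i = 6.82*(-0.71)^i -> [6.82, -4.84, 3.44, -2.44, 1.73]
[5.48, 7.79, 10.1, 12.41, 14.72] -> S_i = 5.48 + 2.31*i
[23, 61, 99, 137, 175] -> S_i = 23 + 38*i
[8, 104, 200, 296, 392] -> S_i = 8 + 96*i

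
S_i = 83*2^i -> [83, 166, 332, 664, 1328]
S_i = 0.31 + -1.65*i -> [0.31, -1.34, -2.99, -4.64, -6.29]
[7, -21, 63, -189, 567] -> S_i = 7*-3^i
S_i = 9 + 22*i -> [9, 31, 53, 75, 97]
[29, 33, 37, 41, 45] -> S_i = 29 + 4*i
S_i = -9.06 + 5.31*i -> [-9.06, -3.75, 1.56, 6.87, 12.18]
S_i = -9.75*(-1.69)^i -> [-9.75, 16.48, -27.85, 47.06, -79.53]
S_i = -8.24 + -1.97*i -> [-8.24, -10.21, -12.18, -14.15, -16.12]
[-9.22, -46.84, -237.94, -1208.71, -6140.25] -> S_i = -9.22*5.08^i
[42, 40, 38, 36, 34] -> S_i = 42 + -2*i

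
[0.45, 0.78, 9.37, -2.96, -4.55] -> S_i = Random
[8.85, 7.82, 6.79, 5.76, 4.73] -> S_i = 8.85 + -1.03*i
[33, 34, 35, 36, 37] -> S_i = 33 + 1*i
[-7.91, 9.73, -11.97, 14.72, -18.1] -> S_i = -7.91*(-1.23)^i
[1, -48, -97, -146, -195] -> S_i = 1 + -49*i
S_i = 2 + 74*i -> [2, 76, 150, 224, 298]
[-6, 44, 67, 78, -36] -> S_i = Random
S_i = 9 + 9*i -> [9, 18, 27, 36, 45]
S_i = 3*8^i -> [3, 24, 192, 1536, 12288]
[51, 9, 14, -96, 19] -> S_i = Random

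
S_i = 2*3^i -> [2, 6, 18, 54, 162]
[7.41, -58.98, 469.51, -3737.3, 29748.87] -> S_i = 7.41*(-7.96)^i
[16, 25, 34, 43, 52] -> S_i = 16 + 9*i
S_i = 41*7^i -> [41, 287, 2009, 14063, 98441]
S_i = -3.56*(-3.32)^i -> [-3.56, 11.82, -39.24, 130.28, -432.52]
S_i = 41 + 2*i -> [41, 43, 45, 47, 49]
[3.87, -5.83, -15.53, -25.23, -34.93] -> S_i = 3.87 + -9.70*i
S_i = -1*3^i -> [-1, -3, -9, -27, -81]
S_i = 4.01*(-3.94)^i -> [4.01, -15.8, 62.25, -245.26, 966.34]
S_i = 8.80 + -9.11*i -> [8.8, -0.31, -9.42, -18.53, -27.64]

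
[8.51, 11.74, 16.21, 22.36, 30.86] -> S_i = 8.51*1.38^i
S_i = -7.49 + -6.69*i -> [-7.49, -14.18, -20.87, -27.56, -34.25]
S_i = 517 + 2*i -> [517, 519, 521, 523, 525]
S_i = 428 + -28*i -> [428, 400, 372, 344, 316]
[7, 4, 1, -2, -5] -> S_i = 7 + -3*i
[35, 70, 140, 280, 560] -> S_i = 35*2^i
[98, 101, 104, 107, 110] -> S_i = 98 + 3*i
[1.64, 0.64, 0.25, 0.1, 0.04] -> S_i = 1.64*0.39^i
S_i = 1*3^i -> [1, 3, 9, 27, 81]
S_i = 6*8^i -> [6, 48, 384, 3072, 24576]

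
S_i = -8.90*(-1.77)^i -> [-8.9, 15.75, -27.88, 49.35, -87.35]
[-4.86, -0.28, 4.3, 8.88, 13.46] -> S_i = -4.86 + 4.58*i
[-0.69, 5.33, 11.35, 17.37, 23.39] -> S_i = -0.69 + 6.02*i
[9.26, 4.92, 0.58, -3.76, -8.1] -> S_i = 9.26 + -4.34*i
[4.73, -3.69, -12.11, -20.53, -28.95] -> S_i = 4.73 + -8.42*i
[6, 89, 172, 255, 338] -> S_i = 6 + 83*i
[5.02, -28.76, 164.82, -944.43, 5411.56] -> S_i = 5.02*(-5.73)^i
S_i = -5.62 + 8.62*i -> [-5.62, 3.0, 11.62, 20.24, 28.86]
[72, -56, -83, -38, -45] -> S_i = Random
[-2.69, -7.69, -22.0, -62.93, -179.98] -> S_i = -2.69*2.86^i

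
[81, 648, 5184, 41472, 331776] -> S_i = 81*8^i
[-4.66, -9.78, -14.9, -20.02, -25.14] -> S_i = -4.66 + -5.12*i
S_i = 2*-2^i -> [2, -4, 8, -16, 32]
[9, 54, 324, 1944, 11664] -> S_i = 9*6^i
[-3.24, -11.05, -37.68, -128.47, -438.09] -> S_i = -3.24*3.41^i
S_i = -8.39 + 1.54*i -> [-8.39, -6.85, -5.31, -3.77, -2.23]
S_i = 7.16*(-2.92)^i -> [7.16, -20.91, 61.05, -178.26, 520.53]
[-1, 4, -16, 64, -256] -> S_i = -1*-4^i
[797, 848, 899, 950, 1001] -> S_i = 797 + 51*i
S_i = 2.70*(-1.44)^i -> [2.7, -3.89, 5.6, -8.06, 11.61]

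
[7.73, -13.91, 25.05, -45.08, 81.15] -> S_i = 7.73*(-1.80)^i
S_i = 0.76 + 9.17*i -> [0.76, 9.93, 19.1, 28.27, 37.44]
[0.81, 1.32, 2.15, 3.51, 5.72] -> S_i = 0.81*1.63^i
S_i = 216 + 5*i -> [216, 221, 226, 231, 236]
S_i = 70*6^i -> [70, 420, 2520, 15120, 90720]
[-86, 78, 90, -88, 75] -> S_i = Random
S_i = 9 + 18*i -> [9, 27, 45, 63, 81]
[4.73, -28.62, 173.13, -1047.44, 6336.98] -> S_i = 4.73*(-6.05)^i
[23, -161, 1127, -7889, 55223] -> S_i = 23*-7^i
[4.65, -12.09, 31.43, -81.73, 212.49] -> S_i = 4.65*(-2.60)^i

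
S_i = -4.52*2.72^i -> [-4.52, -12.29, -33.44, -90.96, -247.41]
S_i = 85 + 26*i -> [85, 111, 137, 163, 189]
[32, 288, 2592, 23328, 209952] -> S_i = 32*9^i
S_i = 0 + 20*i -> [0, 20, 40, 60, 80]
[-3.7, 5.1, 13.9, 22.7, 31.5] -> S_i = -3.70 + 8.80*i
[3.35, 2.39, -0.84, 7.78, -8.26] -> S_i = Random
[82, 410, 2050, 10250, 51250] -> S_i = 82*5^i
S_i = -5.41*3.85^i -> [-5.41, -20.83, -80.19, -308.73, -1188.61]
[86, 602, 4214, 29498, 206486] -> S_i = 86*7^i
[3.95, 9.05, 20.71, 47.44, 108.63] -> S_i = 3.95*2.29^i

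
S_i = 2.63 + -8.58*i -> [2.63, -5.95, -14.53, -23.11, -31.69]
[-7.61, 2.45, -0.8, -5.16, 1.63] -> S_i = Random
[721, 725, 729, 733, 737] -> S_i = 721 + 4*i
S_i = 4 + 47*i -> [4, 51, 98, 145, 192]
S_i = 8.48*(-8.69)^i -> [8.48, -73.69, 640.38, -5564.87, 48358.74]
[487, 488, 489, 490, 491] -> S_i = 487 + 1*i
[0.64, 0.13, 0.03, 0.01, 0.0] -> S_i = 0.64*0.20^i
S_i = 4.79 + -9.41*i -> [4.79, -4.62, -14.03, -23.44, -32.85]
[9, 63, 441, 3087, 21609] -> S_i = 9*7^i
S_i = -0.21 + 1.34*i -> [-0.21, 1.13, 2.47, 3.81, 5.15]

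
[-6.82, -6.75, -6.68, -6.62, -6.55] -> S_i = -6.82*0.99^i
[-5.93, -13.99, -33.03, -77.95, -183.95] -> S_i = -5.93*2.36^i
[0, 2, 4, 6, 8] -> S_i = 0 + 2*i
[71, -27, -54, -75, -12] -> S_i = Random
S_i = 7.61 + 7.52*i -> [7.61, 15.13, 22.65, 30.17, 37.69]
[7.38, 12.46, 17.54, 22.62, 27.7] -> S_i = 7.38 + 5.08*i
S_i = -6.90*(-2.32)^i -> [-6.9, 16.01, -37.14, 86.16, -199.89]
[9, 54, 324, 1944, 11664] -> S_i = 9*6^i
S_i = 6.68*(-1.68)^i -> [6.68, -11.22, 18.85, -31.67, 53.21]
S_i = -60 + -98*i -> [-60, -158, -256, -354, -452]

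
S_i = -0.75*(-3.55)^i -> [-0.75, 2.66, -9.45, 33.55, -119.12]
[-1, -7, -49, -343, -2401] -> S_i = -1*7^i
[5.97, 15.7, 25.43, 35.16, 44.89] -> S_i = 5.97 + 9.73*i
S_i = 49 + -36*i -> [49, 13, -23, -59, -95]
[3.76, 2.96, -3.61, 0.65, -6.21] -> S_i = Random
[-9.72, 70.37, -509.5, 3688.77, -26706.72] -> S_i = -9.72*(-7.24)^i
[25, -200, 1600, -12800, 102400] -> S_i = 25*-8^i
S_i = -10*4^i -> [-10, -40, -160, -640, -2560]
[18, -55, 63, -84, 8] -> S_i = Random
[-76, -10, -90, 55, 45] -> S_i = Random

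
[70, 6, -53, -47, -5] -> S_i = Random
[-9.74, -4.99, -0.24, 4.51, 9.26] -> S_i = -9.74 + 4.75*i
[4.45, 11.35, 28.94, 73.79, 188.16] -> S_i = 4.45*2.55^i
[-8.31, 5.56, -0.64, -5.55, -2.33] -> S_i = Random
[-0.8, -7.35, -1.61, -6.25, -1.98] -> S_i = Random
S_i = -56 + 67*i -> [-56, 11, 78, 145, 212]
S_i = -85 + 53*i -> [-85, -32, 21, 74, 127]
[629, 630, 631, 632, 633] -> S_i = 629 + 1*i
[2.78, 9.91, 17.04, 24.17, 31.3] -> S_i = 2.78 + 7.13*i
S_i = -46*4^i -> [-46, -184, -736, -2944, -11776]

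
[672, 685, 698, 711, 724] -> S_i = 672 + 13*i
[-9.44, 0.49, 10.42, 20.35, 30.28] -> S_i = -9.44 + 9.93*i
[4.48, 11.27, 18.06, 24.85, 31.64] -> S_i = 4.48 + 6.79*i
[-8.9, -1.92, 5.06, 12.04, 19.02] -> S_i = -8.90 + 6.98*i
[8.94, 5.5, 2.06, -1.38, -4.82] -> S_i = 8.94 + -3.44*i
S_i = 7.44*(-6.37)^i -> [7.44, -47.39, 301.89, -1923.05, 12249.85]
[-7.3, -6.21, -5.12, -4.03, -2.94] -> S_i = -7.30 + 1.09*i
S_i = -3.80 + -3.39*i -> [-3.8, -7.19, -10.58, -13.97, -17.36]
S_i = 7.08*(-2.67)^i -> [7.08, -18.9, 50.47, -134.76, 359.81]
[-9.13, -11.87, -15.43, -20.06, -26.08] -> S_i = -9.13*1.30^i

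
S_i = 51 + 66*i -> [51, 117, 183, 249, 315]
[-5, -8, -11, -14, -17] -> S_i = -5 + -3*i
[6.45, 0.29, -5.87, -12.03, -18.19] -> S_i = 6.45 + -6.16*i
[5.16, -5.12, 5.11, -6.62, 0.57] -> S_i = Random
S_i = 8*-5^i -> [8, -40, 200, -1000, 5000]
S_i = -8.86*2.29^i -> [-8.86, -20.29, -46.46, -106.4, -243.66]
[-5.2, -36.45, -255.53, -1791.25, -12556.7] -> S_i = -5.20*7.01^i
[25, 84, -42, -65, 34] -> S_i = Random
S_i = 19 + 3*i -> [19, 22, 25, 28, 31]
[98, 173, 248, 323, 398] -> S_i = 98 + 75*i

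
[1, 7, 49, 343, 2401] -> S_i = 1*7^i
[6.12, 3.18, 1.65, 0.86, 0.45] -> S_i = 6.12*0.52^i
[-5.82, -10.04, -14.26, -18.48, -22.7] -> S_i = -5.82 + -4.22*i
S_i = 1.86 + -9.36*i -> [1.86, -7.5, -16.86, -26.22, -35.58]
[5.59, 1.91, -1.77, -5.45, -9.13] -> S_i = 5.59 + -3.68*i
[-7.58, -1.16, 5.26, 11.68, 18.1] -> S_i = -7.58 + 6.42*i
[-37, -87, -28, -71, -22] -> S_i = Random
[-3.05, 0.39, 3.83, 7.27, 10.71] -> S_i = -3.05 + 3.44*i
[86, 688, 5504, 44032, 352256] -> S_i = 86*8^i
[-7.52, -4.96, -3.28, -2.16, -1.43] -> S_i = -7.52*0.66^i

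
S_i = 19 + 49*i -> [19, 68, 117, 166, 215]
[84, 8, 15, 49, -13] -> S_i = Random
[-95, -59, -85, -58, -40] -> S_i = Random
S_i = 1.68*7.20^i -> [1.68, 12.1, 87.09, 627.06, 4514.81]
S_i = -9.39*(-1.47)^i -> [-9.39, 13.8, -20.29, 29.83, -43.85]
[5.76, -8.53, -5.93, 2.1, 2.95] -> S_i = Random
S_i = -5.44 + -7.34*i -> [-5.44, -12.78, -20.12, -27.46, -34.8]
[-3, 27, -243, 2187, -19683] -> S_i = -3*-9^i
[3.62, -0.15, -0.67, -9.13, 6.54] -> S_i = Random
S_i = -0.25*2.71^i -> [-0.25, -0.68, -1.84, -4.98, -13.48]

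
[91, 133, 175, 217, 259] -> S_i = 91 + 42*i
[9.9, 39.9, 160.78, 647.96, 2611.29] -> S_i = 9.90*4.03^i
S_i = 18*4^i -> [18, 72, 288, 1152, 4608]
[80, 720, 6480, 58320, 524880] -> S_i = 80*9^i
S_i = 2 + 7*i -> [2, 9, 16, 23, 30]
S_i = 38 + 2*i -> [38, 40, 42, 44, 46]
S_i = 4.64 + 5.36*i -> [4.64, 10.0, 15.36, 20.72, 26.08]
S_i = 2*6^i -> [2, 12, 72, 432, 2592]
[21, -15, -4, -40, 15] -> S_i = Random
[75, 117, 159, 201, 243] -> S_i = 75 + 42*i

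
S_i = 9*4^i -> [9, 36, 144, 576, 2304]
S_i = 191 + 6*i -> [191, 197, 203, 209, 215]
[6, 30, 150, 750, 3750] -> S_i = 6*5^i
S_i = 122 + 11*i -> [122, 133, 144, 155, 166]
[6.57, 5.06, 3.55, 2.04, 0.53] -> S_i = 6.57 + -1.51*i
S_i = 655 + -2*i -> [655, 653, 651, 649, 647]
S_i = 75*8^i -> [75, 600, 4800, 38400, 307200]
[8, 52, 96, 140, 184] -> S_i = 8 + 44*i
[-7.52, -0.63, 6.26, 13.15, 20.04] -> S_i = -7.52 + 6.89*i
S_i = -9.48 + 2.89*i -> [-9.48, -6.59, -3.7, -0.81, 2.08]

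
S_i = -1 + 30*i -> [-1, 29, 59, 89, 119]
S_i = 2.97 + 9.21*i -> [2.97, 12.18, 21.39, 30.6, 39.81]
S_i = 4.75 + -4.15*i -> [4.75, 0.6, -3.55, -7.7, -11.85]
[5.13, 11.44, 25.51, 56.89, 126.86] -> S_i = 5.13*2.23^i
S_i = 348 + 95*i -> [348, 443, 538, 633, 728]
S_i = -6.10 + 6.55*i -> [-6.1, 0.45, 7.0, 13.55, 20.1]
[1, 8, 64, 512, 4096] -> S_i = 1*8^i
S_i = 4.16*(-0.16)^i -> [4.16, -0.67, 0.11, -0.02, 0.0]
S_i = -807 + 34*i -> [-807, -773, -739, -705, -671]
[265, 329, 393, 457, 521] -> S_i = 265 + 64*i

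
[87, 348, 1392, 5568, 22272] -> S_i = 87*4^i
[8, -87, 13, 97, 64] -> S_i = Random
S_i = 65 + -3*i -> [65, 62, 59, 56, 53]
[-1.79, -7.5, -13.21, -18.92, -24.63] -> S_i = -1.79 + -5.71*i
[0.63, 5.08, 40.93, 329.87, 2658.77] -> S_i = 0.63*8.06^i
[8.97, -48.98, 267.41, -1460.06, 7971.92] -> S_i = 8.97*(-5.46)^i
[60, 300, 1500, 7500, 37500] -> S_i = 60*5^i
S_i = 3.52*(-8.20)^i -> [3.52, -28.86, 236.68, -1940.82, 15914.69]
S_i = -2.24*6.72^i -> [-2.24, -15.05, -101.15, -679.76, -4567.99]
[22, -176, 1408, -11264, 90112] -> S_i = 22*-8^i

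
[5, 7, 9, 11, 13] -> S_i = 5 + 2*i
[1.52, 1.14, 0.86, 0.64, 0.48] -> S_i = 1.52*0.75^i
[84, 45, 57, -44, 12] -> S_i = Random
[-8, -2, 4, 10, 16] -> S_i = -8 + 6*i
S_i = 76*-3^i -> [76, -228, 684, -2052, 6156]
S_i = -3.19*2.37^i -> [-3.19, -7.56, -17.92, -42.47, -100.64]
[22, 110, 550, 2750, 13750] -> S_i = 22*5^i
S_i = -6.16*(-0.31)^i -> [-6.16, 1.91, -0.59, 0.18, -0.06]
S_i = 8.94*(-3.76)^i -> [8.94, -33.61, 126.39, -475.23, 1786.85]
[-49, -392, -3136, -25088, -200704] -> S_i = -49*8^i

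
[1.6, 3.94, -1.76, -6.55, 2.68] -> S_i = Random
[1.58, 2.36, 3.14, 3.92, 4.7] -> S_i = 1.58 + 0.78*i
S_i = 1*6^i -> [1, 6, 36, 216, 1296]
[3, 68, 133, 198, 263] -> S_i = 3 + 65*i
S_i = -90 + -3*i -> [-90, -93, -96, -99, -102]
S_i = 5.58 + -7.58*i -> [5.58, -2.0, -9.58, -17.16, -24.74]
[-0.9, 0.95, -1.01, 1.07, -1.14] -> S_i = -0.90*(-1.06)^i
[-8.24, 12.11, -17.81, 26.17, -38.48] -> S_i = -8.24*(-1.47)^i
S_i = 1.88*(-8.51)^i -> [1.88, -16.0, 136.15, -1158.63, 9859.98]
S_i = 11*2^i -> [11, 22, 44, 88, 176]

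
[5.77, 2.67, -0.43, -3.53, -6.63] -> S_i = 5.77 + -3.10*i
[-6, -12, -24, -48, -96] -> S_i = -6*2^i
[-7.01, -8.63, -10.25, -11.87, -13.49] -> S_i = -7.01 + -1.62*i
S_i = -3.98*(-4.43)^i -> [-3.98, 17.63, -78.11, 346.01, -1532.84]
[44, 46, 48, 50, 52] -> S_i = 44 + 2*i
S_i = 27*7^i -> [27, 189, 1323, 9261, 64827]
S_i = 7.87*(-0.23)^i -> [7.87, -1.81, 0.42, -0.1, 0.02]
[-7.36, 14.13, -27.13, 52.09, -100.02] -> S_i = -7.36*(-1.92)^i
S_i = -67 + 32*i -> [-67, -35, -3, 29, 61]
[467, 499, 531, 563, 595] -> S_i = 467 + 32*i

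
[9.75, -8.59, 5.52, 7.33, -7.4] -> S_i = Random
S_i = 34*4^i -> [34, 136, 544, 2176, 8704]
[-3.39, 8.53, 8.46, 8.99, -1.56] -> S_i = Random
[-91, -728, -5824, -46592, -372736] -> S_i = -91*8^i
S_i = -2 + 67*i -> [-2, 65, 132, 199, 266]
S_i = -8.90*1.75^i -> [-8.9, -15.58, -27.26, -47.7, -83.47]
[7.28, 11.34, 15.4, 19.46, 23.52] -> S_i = 7.28 + 4.06*i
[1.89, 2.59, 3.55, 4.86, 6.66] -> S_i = 1.89*1.37^i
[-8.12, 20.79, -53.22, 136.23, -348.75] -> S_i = -8.12*(-2.56)^i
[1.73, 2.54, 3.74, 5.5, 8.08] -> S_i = 1.73*1.47^i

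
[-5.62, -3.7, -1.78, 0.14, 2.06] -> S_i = -5.62 + 1.92*i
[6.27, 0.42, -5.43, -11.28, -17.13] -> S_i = 6.27 + -5.85*i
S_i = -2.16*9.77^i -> [-2.16, -21.1, -206.18, -2014.36, -19680.31]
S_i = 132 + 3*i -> [132, 135, 138, 141, 144]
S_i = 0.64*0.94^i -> [0.64, 0.6, 0.57, 0.53, 0.5]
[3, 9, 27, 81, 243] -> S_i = 3*3^i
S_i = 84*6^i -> [84, 504, 3024, 18144, 108864]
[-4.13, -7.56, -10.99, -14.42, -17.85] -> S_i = -4.13 + -3.43*i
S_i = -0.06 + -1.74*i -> [-0.06, -1.8, -3.54, -5.28, -7.02]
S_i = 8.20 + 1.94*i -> [8.2, 10.14, 12.08, 14.02, 15.96]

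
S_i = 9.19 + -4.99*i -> [9.19, 4.2, -0.79, -5.78, -10.77]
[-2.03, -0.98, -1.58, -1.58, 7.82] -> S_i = Random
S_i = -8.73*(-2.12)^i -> [-8.73, 18.51, -39.24, 83.18, -176.34]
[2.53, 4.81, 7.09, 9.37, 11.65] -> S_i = 2.53 + 2.28*i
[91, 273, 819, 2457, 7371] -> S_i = 91*3^i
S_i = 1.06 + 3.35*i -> [1.06, 4.41, 7.76, 11.11, 14.46]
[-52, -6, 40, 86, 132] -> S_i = -52 + 46*i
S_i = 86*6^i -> [86, 516, 3096, 18576, 111456]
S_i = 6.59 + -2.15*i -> [6.59, 4.44, 2.29, 0.14, -2.01]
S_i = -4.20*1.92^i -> [-4.2, -8.06, -15.48, -29.73, -57.08]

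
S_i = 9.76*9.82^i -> [9.76, 95.84, 941.18, 9242.39, 90760.27]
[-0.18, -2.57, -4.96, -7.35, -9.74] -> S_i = -0.18 + -2.39*i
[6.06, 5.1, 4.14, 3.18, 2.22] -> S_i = 6.06 + -0.96*i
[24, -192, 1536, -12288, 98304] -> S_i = 24*-8^i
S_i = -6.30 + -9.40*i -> [-6.3, -15.7, -25.1, -34.5, -43.9]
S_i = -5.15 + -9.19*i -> [-5.15, -14.34, -23.53, -32.72, -41.91]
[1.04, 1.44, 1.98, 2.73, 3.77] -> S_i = 1.04*1.38^i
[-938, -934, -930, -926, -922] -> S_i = -938 + 4*i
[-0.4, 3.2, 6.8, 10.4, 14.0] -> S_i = -0.40 + 3.60*i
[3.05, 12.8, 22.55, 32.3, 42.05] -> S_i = 3.05 + 9.75*i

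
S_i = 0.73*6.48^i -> [0.73, 4.73, 30.65, 198.63, 1287.13]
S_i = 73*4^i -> [73, 292, 1168, 4672, 18688]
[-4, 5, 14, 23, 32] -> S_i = -4 + 9*i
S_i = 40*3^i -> [40, 120, 360, 1080, 3240]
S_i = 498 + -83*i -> [498, 415, 332, 249, 166]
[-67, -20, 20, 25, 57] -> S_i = Random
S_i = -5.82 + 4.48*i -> [-5.82, -1.34, 3.14, 7.62, 12.1]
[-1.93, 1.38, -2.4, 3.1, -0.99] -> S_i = Random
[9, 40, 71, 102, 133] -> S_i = 9 + 31*i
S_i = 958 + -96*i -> [958, 862, 766, 670, 574]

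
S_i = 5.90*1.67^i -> [5.9, 9.85, 16.45, 27.48, 45.89]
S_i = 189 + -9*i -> [189, 180, 171, 162, 153]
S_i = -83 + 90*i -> [-83, 7, 97, 187, 277]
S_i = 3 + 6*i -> [3, 9, 15, 21, 27]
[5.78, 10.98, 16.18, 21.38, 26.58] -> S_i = 5.78 + 5.20*i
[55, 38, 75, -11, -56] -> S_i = Random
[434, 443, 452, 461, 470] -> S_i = 434 + 9*i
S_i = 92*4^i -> [92, 368, 1472, 5888, 23552]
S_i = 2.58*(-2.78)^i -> [2.58, -7.17, 19.94, -55.43, 154.1]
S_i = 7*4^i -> [7, 28, 112, 448, 1792]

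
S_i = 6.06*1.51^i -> [6.06, 9.15, 13.82, 20.86, 31.51]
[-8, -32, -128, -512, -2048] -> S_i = -8*4^i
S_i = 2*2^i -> [2, 4, 8, 16, 32]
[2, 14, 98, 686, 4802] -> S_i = 2*7^i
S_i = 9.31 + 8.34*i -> [9.31, 17.65, 25.99, 34.33, 42.67]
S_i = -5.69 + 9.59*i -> [-5.69, 3.9, 13.49, 23.08, 32.67]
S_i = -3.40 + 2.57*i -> [-3.4, -0.83, 1.74, 4.31, 6.88]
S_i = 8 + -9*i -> [8, -1, -10, -19, -28]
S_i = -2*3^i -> [-2, -6, -18, -54, -162]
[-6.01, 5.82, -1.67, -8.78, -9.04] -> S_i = Random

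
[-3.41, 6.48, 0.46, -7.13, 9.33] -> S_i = Random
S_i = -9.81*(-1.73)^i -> [-9.81, 16.97, -29.36, 50.79, -87.87]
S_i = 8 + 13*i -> [8, 21, 34, 47, 60]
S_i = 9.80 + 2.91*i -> [9.8, 12.71, 15.62, 18.53, 21.44]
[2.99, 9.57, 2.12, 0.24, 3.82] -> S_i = Random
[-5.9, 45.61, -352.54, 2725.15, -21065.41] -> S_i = -5.90*(-7.73)^i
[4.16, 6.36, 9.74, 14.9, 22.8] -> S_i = 4.16*1.53^i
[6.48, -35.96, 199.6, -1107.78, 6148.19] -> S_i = 6.48*(-5.55)^i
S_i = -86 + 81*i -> [-86, -5, 76, 157, 238]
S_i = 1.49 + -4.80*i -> [1.49, -3.31, -8.11, -12.91, -17.71]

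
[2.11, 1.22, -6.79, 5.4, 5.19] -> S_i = Random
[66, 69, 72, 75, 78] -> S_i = 66 + 3*i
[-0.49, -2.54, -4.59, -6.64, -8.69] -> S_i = -0.49 + -2.05*i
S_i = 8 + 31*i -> [8, 39, 70, 101, 132]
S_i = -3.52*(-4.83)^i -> [-3.52, 17.0, -82.12, 396.63, -1915.72]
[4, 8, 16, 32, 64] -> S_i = 4*2^i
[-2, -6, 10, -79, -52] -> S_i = Random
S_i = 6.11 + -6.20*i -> [6.11, -0.09, -6.29, -12.49, -18.69]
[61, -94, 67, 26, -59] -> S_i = Random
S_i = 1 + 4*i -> [1, 5, 9, 13, 17]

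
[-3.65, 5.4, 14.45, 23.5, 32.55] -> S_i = -3.65 + 9.05*i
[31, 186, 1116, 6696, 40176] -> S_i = 31*6^i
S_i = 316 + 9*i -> [316, 325, 334, 343, 352]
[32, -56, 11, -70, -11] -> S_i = Random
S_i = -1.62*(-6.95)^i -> [-1.62, 11.26, -78.25, 543.84, -3779.67]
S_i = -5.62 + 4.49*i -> [-5.62, -1.13, 3.36, 7.85, 12.34]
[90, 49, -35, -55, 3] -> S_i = Random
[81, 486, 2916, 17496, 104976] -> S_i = 81*6^i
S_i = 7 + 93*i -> [7, 100, 193, 286, 379]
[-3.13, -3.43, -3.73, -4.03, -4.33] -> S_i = -3.13 + -0.30*i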